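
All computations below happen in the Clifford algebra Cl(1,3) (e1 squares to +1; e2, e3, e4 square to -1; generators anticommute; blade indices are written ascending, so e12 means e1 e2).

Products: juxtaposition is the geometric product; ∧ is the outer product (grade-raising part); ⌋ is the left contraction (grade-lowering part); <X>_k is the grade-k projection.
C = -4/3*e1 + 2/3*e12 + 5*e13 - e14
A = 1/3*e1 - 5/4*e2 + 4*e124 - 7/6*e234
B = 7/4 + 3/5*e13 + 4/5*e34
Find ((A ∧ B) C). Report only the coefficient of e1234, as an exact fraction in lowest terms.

step 1: 7/12*e1 - 35/16*e2 + 3/4*e123 + 7*e124 + 4/15*e134 - 73/24*e234
step 2: -7/9 - 35/24*e1 + 131/36*e2 + 221/60*e3 + 65/12*e4 - 35/12*e12 - e23 - 28/3*e24 - 16/45*e34 + 671/48*e123 + 625/48*e124 - 73/36*e134 - 6403/180*e234 - 73/18*e1234
Answer: -73/18


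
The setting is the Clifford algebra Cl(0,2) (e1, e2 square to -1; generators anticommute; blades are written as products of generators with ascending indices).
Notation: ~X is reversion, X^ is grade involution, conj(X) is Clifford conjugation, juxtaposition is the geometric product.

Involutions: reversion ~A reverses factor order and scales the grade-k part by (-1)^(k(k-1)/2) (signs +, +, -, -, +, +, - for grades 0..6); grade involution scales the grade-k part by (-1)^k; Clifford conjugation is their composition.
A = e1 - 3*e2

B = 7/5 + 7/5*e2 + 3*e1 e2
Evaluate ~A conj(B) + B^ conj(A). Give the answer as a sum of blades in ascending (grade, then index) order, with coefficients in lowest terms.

first term: -21/5 + 52/5*e1 - 6/5*e2 - 7/5*e1 e2
second term: 21/5 - 52/5*e1 + 6/5*e2 - 7/5*e1 e2
Answer: -14/5*e1 e2


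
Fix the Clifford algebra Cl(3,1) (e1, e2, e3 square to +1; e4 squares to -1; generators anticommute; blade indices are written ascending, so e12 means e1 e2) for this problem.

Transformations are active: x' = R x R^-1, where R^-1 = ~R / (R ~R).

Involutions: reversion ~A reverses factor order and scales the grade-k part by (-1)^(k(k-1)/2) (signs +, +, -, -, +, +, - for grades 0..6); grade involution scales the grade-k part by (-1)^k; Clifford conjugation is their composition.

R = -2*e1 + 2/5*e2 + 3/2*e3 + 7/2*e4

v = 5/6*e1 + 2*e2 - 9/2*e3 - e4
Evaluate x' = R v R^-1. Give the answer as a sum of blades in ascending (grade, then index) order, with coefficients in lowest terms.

~R = -2*e1 + 2/5*e2 + 3/2*e3 + 7/2*e4, and R ~R = -146/25, so R^-1 = ~R / (-146/25).
R v = -247/60 - 13/3*e12 + 31/4*e13 - 11/12*e14 - 24/5*e23 - 37/5*e24 + 57/4*e34
Answer: -800/219*e1 - 629/438*e2 + 3863/584*e3 + 10397/1752*e4


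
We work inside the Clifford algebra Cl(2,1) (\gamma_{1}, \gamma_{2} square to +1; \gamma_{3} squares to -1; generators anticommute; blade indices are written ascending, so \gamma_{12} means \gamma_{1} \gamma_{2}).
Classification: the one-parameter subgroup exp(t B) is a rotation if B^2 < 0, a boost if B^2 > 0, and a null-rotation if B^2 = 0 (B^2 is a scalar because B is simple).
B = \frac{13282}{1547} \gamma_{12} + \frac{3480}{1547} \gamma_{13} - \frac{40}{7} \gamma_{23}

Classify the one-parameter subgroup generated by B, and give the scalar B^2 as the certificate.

B^2 term by term: the squares give (\frac{13282}{1547})^2*(\gamma_{12})^2 + (\frac{3480}{1547})^2*(\gamma_{13})^2 + (-\frac{40}{7})^2*(\gamma_{23})^2 = \frac{176411524}{2393209}*(-1) + \frac{12110400}{2393209}*(+1) + \frac{1600}{49}*(+1) = -36 (each basis 2-blade squares to minus the product of its generators' squares); cross terms between blades sharing an index anticommute and cancel. So B^2 = -36.
Answer: rotation, certificate B^2 = -36. Check the certificate: B^2 = -36, and that sign is decisive whatever form B takes.


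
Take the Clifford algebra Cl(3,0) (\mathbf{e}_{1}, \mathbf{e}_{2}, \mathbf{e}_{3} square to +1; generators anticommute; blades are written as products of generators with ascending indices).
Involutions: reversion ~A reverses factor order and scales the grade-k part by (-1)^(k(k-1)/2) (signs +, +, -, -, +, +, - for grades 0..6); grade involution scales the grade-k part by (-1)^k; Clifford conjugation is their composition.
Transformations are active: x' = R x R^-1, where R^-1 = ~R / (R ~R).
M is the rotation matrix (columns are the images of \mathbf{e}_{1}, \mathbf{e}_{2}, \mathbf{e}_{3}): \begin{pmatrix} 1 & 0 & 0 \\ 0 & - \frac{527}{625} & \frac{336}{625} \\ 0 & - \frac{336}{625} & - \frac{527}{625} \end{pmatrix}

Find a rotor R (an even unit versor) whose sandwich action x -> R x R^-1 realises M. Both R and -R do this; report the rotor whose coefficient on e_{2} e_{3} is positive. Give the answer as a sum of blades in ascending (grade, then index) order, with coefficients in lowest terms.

Method: write R = a + b12*e_{1} e_{2} + b13*e_{1} e_{3} + b23*e_{2} e_{3} with a^2 + b12^2 + b13^2 + b23^2 = 1 (so R^-1 = ~R). Expanding the columns R e_j ~R gives tr M = 4a^2 - 1 and, from the antisymmetric part, M21 - M12 = -4a*b12, M13 - M31 = 4a*b13, M32 - M23 = -4a*b23.
Here tr M = -\frac{429}{625}, so a^2 = (1 + tr M)/4 = \frac{49}{625} and a = ±\frac{7}{25}. Taking a = \frac{7}{25}: M21 - M12 = 0, M13 - M31 = 0, M32 - M23 = -\frac{672}{625}, giving b12 = 0, b13 = 0, b23 = \frac{24}{25}, i.e. R = \frac{7}{25} + \frac{24}{25} e_{2} e_{3}.
Its e_{2} e_{3} coefficient is already positive.
Answer: \frac{7}{25} + \frac{24}{25} e_{2} e_{3}. Key observation: the double cover Spin(3) -> SO(3) sends R and -R to the same matrix (trace -\frac{429}{625} here), so the stated sign of the e_{2} e_{3} coefficient is what selects one sheet.


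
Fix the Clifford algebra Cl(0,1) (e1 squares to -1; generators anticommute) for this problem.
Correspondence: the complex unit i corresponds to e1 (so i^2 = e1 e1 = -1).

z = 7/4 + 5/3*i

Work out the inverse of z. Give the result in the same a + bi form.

In blades: z = 7/4 + 5/3*e1.
With qbar = 7/4 - 5/3*e1 (scalar fixed, mapped units negated), z qbar = 841/144 (the sum of squared coefficients), so z^-1 = qbar / (841/144) = 252/841 - 240/841*e1; translating back:
Answer: 252/841 - 240/841*i


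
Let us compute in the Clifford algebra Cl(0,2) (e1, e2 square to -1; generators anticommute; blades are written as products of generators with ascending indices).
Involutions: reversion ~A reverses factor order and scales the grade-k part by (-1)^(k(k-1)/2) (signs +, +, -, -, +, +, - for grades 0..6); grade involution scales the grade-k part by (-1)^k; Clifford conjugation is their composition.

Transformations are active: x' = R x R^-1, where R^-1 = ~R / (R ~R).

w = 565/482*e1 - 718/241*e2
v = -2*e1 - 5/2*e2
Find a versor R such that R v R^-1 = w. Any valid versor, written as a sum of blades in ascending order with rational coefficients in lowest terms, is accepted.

The midline construction: v and w both square to -41/4, so reflecting in their sum -399/482*e1 - 2641/482*e2 exchanges them.
Answer: -399/482*e1 - 2641/482*e2


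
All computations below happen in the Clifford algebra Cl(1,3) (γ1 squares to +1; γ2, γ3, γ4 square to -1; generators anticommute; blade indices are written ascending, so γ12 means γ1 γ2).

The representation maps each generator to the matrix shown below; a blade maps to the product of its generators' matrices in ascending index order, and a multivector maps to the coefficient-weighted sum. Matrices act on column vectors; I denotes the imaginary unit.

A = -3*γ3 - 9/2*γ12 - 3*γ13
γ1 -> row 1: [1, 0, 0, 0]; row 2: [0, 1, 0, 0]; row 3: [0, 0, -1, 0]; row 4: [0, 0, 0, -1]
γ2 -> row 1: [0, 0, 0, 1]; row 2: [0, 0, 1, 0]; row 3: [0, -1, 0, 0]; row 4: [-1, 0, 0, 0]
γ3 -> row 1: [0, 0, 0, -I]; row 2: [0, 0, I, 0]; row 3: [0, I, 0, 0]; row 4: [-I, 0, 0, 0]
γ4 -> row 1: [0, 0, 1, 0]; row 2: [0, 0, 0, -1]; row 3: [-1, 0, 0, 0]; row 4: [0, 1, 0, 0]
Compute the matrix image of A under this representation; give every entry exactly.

Bivector images (products of the table entries): rho(γ12) = rho(γ1)rho(γ2) = row 1: [0, 0, 0, 1]; row 2: [0, 0, 1, 0]; row 3: [0, 1, 0, 0]; row 4: [1, 0, 0, 0]; rho(γ13) = rho(γ1)rho(γ3) = row 1: [0, 0, 0, -I]; row 2: [0, 0, I, 0]; row 3: [0, -I, 0, 0]; row 4: [I, 0, 0, 0].
M = (-3)*rho(γ3) + (-9/2)*rho(γ12) + (-3)*rho(γ13), summed entrywise:
Answer: row 1: [0, 0, 0, -9/2 + 6*I]; row 2: [0, 0, -9/2 - 6*I, 0]; row 3: [0, -9/2, 0, 0]; row 4: [-9/2, 0, 0, 0]


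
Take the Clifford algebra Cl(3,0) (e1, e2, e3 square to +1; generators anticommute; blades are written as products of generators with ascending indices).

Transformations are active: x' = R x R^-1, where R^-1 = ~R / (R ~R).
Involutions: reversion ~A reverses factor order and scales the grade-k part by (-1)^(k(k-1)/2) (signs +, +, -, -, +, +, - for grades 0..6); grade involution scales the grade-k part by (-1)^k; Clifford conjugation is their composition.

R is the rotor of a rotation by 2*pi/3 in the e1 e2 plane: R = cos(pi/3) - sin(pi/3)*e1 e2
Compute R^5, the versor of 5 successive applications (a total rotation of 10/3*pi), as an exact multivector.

Because a rotor carries half the rotation angle, composing 5 copies of this e1 e2-plane rotor multiplies the phase: 5*(pi/3) = 5*pi/3, hence R^5 = cos(5*pi/3) - sin(5*pi/3)*e1 e2.
cos(5*pi/3) = 1/2 and sin(5*pi/3) = -sqrt(3)/2, so R^5 = 1/2 + sqrt(3)/2*e1 e2. The net rotation is 4/3*pi (after discarding 1 full turn, each of which contributes a factor -1 to the rotor); the rotor keeps the half-angle phase exactly.
Answer: 1/2 + sqrt(3)/2*e1 e2


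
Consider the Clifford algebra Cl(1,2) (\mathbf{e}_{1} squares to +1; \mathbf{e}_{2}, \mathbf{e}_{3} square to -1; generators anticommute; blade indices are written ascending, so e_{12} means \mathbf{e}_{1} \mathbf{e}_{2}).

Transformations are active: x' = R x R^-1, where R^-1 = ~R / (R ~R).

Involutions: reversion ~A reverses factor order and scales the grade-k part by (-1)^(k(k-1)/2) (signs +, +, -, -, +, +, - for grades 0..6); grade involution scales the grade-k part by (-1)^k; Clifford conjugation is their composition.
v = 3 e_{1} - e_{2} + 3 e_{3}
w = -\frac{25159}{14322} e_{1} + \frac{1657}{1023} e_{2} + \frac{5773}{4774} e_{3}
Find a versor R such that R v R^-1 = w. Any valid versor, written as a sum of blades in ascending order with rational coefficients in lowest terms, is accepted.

A norm check does it: q(v) = q(w) = -1, hence R = v + w = \frac{17807}{14322} e_{1} + \frac{634}{1023} e_{2} + \frac{20095}{4774} e_{3} realises the map — parallel part kept, (v - w)/2 negated, v carried to w.
Answer: \frac{17807}{14322} e_{1} + \frac{634}{1023} e_{2} + \frac{20095}{4774} e_{3}


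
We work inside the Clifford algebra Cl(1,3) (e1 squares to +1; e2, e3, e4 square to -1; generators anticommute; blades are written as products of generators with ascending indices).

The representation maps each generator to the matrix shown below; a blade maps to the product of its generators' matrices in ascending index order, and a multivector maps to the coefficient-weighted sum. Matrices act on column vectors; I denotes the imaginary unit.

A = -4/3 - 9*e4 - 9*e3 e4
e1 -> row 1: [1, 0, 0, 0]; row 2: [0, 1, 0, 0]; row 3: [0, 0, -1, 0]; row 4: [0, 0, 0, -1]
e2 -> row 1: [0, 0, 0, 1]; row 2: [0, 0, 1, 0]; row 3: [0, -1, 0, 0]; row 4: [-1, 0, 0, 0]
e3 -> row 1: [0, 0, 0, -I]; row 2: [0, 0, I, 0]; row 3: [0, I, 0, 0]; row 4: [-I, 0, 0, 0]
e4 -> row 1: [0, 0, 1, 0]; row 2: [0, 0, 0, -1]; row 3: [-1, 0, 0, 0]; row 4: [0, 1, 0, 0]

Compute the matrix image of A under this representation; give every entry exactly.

Bivector images (products of the table entries): rho(e3 e4) = rho(e3)rho(e4) = row 1: [0, -I, 0, 0]; row 2: [-I, 0, 0, 0]; row 3: [0, 0, 0, -I]; row 4: [0, 0, -I, 0].
M = (-4/3)*1 + (-9)*rho(e4) + (-9)*rho(e3 e4), summed entrywise (1 is the identity matrix):
Answer: row 1: [-4/3, 9*I, -9, 0]; row 2: [9*I, -4/3, 0, 9]; row 3: [9, 0, -4/3, 9*I]; row 4: [0, -9, 9*I, -4/3]


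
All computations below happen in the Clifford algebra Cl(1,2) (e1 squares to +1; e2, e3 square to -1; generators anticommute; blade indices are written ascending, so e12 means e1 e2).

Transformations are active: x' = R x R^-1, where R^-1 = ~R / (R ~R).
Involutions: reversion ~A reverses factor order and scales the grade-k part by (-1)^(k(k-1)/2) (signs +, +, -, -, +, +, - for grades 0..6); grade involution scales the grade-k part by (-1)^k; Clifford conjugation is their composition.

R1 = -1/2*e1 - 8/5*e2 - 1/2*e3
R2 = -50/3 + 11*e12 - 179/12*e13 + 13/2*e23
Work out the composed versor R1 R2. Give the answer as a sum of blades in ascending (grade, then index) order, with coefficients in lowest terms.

Distribute over the terms of R1 (each basis-blade product reordered to ascending indices, repeated generators contracted through their squares):
(-1/2*e1) R2 = 25/3*e1 - 11/2*e2 + 179/24*e3 - 13/4*e123
(-8/5*e2) R2 = -88/5*e1 + 80/3*e2 + 52/5*e3 - 358/15*e123
(-1/2*e3) R2 = 179/24*e1 - 13/4*e2 + 25/3*e3 - 11/2*e123
Summing the partial products and collecting blades:
Answer: -217/120*e1 + 215/12*e2 + 3143/120*e3 - 1957/60*e123


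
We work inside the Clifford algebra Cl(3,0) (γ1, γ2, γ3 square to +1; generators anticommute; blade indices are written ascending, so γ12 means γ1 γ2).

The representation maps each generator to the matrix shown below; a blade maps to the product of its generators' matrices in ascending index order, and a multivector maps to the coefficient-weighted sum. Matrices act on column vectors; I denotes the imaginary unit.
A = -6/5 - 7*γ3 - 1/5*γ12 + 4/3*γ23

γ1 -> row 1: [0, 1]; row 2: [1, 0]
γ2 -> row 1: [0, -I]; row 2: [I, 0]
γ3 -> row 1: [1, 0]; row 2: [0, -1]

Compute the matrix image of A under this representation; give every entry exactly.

Bivector images (products of the table entries): rho(γ12) = rho(γ1)rho(γ2) = row 1: [I, 0]; row 2: [0, -I]; rho(γ23) = rho(γ2)rho(γ3) = row 1: [0, I]; row 2: [I, 0].
M = (-6/5)*1 + (-7)*rho(γ3) + (-1/5)*rho(γ12) + (4/3)*rho(γ23), summed entrywise (1 is the identity matrix):
Answer: row 1: [-41/5 - I/5, 4*I/3]; row 2: [4*I/3, 29/5 + I/5]


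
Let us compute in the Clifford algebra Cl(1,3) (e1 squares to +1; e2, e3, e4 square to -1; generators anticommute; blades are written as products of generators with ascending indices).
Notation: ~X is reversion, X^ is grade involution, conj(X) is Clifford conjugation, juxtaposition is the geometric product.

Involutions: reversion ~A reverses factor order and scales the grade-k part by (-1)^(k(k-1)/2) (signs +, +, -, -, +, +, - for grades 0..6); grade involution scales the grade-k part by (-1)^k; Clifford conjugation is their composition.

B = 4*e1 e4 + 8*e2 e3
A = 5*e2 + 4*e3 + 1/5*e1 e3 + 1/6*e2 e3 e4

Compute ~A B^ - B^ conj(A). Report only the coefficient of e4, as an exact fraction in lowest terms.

first term: 32*e2 - 40*e3 + 4/3*e4 - 8/5*e1 e2 + 4/5*e3 e4 - 2/3*e1 e2 e3 - 20*e1 e2 e4 - 16*e1 e3 e4
second term: 32*e2 - 40*e3 - 4/3*e4 + 8/5*e1 e2 - 4/5*e3 e4 - 2/3*e1 e2 e3 + 20*e1 e2 e4 + 16*e1 e3 e4
Answer: 8/3


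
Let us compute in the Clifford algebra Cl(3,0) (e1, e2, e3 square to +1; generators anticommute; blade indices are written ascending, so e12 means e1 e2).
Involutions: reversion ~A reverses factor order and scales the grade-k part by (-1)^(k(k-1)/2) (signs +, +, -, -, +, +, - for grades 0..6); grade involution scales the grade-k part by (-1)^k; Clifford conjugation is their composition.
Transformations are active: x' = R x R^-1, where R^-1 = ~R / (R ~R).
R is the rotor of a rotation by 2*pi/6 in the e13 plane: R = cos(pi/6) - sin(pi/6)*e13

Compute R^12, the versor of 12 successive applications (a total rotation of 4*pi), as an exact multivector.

Half-angle bookkeeping: 12 applications in e13 add up to rotor phase 12*pi/6 = 2*pi, so R^12 = cos(2*pi) - sin(2*pi)*e13.
cos(2*pi) = 1 and sin(2*pi) = 0, so R^12 = 1. The total rotation 4*pi is 2 full turns, so every vector returns to itself, yet the rotor is +1, back on the identity sheet (an even number of 2*pi turns).
Answer: 1


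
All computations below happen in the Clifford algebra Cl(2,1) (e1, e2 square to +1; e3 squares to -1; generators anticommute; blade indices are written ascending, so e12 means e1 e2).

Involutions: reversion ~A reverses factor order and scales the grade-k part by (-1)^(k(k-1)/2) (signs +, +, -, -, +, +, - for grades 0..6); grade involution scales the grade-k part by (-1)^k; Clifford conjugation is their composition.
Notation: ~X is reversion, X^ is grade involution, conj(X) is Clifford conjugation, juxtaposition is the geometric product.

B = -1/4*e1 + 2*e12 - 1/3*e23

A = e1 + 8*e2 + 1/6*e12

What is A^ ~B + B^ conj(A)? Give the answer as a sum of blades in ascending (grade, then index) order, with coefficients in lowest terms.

first term: 7/12 - 16*e1 + 49/24*e2 - 8/3*e3 - 2*e12 + 1/18*e13 - 1/3*e123
second term: 1/12 - 16*e1 + 47/24*e2 - 8/3*e3 - 2*e12 - 1/18*e13 + 1/3*e123
Answer: 2/3 - 32*e1 + 4*e2 - 16/3*e3 - 4*e12


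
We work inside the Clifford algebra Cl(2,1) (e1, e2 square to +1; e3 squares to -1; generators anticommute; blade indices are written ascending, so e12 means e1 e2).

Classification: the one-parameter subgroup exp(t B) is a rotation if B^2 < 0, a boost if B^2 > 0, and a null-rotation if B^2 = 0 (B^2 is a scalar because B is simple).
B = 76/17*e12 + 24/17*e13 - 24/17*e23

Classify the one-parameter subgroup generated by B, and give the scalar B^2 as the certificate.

B^2 term by term: the squares give (76/17)^2*(e12)^2 + (24/17)^2*(e13)^2 + (-24/17)^2*(e23)^2 = 5776/289*(-1) + 576/289*(+1) + 576/289*(+1) = -16 (each basis 2-blade squares to minus the product of its generators' squares); cross terms between blades sharing an index anticommute and cancel. So B^2 = -16.
Answer: rotation, certificate B^2 = -16. Why this suffices: the scalar -16 survives any versor conjugation, so its sign alone determines the class however B is presented.


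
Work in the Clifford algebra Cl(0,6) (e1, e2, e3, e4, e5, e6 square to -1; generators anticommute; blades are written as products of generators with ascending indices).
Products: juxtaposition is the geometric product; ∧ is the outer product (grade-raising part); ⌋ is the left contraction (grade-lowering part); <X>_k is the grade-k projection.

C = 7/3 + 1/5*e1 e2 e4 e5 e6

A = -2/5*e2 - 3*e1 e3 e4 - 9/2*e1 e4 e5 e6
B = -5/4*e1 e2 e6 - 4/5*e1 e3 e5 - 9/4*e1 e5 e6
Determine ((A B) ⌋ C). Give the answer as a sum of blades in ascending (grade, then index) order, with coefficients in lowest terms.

step 1: -81/8*e4 + 1/2*e1 e6 - 12/5*e4 e5 + 45/8*e2 e4 e5 - 18/5*e3 e4 e6 - 8/25*e1 e2 e3 e5 - 9/10*e1 e2 e5 e6 - 15/4*e2 e3 e4 e6 - 27/4*e3 e4 e5 e6
step 2: -9/50*e4 - 9/8*e1 e6 + 12/25*e1 e2 e6 + 1/10*e2 e4 e5 + 81/40*e1 e2 e5 e6
Answer: -9/50*e4 - 9/8*e1 e6 + 12/25*e1 e2 e6 + 1/10*e2 e4 e5 + 81/40*e1 e2 e5 e6


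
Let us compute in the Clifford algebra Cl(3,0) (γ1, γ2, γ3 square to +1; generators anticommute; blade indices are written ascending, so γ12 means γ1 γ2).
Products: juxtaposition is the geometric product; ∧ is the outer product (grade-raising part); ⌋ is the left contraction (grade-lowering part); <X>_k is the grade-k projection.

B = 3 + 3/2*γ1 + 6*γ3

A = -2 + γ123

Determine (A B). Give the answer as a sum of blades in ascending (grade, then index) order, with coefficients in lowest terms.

step 1: -6 - 3*γ1 - 12*γ3 + 6*γ12 + 3/2*γ23 + 3*γ123
Answer: -6 - 3*γ1 - 12*γ3 + 6*γ12 + 3/2*γ23 + 3*γ123


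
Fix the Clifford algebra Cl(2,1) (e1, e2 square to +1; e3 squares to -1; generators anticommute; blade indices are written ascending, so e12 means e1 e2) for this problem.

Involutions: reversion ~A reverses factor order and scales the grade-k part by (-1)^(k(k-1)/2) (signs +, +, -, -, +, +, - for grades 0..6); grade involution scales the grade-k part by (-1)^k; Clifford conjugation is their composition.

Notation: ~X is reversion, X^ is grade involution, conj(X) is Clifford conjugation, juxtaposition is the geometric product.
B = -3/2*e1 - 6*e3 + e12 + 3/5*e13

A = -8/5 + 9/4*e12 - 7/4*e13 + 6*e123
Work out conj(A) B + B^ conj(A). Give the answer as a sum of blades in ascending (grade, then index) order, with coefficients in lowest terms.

first term: 33/10 + 129/10*e1 - 279/40*e2 + 249/40*e3 + 172/5*e12 - 24/25*e13 - 59/10*e23 + 27/2*e123
second term: 33/10 + 81/10*e1 - 279/40*e2 - 519/40*e3 - 188/5*e12 - 24/25*e13 + 59/10*e23 - 27/2*e123
Answer: 33/5 + 21*e1 - 279/20*e2 - 27/4*e3 - 16/5*e12 - 48/25*e13


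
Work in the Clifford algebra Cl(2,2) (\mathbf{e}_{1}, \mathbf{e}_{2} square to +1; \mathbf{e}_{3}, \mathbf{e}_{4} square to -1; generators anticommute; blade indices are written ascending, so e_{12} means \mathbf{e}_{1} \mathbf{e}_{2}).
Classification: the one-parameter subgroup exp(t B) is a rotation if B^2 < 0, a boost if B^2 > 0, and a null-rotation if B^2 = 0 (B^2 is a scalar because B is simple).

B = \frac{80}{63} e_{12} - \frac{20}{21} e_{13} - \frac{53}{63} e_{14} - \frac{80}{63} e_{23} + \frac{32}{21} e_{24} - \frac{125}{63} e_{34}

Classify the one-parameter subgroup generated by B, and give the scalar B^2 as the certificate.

B^2 term by term: the squares give (\frac{80}{63})^2*(e_{12})^2 + (-\frac{20}{21})^2*(e_{13})^2 + (-\frac{53}{63})^2*(e_{14})^2 + (-\frac{80}{63})^2*(e_{23})^2 + (\frac{32}{21})^2*(e_{24})^2 + (-\frac{125}{63})^2*(e_{34})^2 = \frac{6400}{3969}*(-1) + \frac{400}{441}*(+1) + \frac{2809}{3969}*(+1) + \frac{6400}{3969}*(+1) + \frac{1024}{441}*(+1) + \frac{15625}{3969}*(-1) = 0 (each basis 2-blade squares to minus the product of its generators' squares); cross terms between blades sharing an index anticommute and cancel; the commuting (index-disjoint) pairs give grade-4 terms 2*c*c'*(blade product), which cancel blade by blade — e_{1234}: -\frac{20000}{3969} + \frac{1280}{441} + \frac{8480}{3969} = 0 — confirming B is simple. So B^2 = 0.
Answer: null-rotation, certificate B^2 = 0. Because 0 is invariant under every versor sandwich, the classification follows from its sign alone.


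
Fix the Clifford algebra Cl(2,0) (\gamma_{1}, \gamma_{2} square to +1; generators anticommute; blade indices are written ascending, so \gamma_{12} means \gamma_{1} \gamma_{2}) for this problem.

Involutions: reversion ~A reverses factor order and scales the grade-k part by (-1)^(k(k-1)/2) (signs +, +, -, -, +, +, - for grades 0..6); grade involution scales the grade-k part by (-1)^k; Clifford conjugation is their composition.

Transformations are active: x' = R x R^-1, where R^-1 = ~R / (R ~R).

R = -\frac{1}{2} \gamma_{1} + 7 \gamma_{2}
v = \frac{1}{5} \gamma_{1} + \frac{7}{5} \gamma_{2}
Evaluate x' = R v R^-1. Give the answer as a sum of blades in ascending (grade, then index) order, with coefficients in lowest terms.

~R = -\frac{1}{2} \gamma_{1} + 7 \gamma_{2}, and R ~R = \frac{197}{4}, so R^-1 = ~R / (\frac{197}{4}).
R v = \frac{97}{10} - \frac{21}{10} \gamma_{12}
Answer: -\frac{391}{985} \gamma_{1} + \frac{1337}{985} \gamma_{2}


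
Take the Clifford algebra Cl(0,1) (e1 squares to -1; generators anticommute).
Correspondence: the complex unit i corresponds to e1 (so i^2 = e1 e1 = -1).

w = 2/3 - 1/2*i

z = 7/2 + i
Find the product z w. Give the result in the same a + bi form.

In blades: z = 7/2 + e1, w = 2/3 - 1/2*e1.
Distribute z over w term by term (generator squares from the signature, products reordered to ascending indices): (7/2)*w = 7/3 - 7/4*e1; (e1)*w = 1/2 + 2/3*e1.
Sum: 17/6 - 13/12*e1; translating back through the correspondence:
Answer: 17/6 - 13/12*i


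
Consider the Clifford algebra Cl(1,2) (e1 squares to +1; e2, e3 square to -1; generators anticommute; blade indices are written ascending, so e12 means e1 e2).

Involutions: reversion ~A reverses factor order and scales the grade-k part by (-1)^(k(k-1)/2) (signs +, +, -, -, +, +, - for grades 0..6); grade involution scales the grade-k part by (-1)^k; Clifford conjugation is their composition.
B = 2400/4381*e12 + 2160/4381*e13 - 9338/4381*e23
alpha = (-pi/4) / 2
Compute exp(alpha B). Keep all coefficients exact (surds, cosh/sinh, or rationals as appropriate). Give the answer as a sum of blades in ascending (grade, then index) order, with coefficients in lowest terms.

B^2 term by term: the squares give (2400/4381)^2*(e12)^2 + (2160/4381)^2*(e13)^2 + (-9338/4381)^2*(e23)^2 = 5760000/19193161*(+1) + 4665600/19193161*(+1) + 87198244/19193161*(-1) = -4 (each basis 2-blade squares to minus the product of its generators' squares); cross terms between blades sharing an index anticommute and cancel. So B^2 = -4.
B^2 = -4 — the series telescopes trigonometrically here: l = 2, alpha*l = -pi/4, so exp(alpha B) = cos(-pi/4) + (sin(-pi/4)/2)*B = sqrt(2)/2 + (-sqrt(2)/4)*B.
Answer: sqrt(2)/2 - 600*sqrt(2)/4381*e12 - 540*sqrt(2)/4381*e13 + 4669*sqrt(2)/8762*e23


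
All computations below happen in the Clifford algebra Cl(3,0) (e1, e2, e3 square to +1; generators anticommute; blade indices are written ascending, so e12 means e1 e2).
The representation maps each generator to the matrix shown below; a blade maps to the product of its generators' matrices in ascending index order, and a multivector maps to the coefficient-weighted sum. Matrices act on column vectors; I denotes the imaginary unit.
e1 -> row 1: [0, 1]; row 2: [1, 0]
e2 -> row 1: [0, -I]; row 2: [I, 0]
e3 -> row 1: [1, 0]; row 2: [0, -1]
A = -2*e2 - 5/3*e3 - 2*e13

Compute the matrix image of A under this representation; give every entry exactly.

Bivector images (products of the table entries): rho(e13) = rho(e1)rho(e3) = row 1: [0, -1]; row 2: [1, 0].
M = (-2)*rho(e2) + (-5/3)*rho(e3) + (-2)*rho(e13), summed entrywise:
Answer: row 1: [-5/3, 2 + 2*I]; row 2: [-2 - 2*I, 5/3]


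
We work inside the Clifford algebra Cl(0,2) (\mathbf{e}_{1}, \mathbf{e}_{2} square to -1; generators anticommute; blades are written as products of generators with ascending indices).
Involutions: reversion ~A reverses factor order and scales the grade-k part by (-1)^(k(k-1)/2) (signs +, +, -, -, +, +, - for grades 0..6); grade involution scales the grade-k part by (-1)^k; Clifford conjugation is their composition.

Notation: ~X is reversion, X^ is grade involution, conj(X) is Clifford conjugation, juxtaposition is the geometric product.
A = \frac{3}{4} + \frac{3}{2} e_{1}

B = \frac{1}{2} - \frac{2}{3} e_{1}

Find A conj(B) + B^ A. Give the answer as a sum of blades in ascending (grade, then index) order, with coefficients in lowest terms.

first term: -\frac{5}{8} + \frac{5}{4} e_{1}
second term: -\frac{5}{8} + \frac{5}{4} e_{1}
Answer: -\frac{5}{4} + \frac{5}{2} e_{1}


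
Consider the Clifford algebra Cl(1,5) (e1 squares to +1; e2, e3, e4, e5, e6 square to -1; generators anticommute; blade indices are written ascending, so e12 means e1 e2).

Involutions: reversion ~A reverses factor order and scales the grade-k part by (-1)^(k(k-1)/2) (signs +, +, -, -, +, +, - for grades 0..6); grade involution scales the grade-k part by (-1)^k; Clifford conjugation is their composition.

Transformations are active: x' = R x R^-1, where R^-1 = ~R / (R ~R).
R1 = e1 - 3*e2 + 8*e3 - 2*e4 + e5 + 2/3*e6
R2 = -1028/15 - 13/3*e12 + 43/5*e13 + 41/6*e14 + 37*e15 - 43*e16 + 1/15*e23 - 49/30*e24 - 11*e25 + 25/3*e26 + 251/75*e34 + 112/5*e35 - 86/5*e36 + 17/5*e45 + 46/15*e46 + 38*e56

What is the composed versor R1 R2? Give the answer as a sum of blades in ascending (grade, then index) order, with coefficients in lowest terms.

Distribute over the terms of R1 (each basis-blade product reordered to ascending indices, repeated generators contracted through their squares):
(e1) R2 = -1028/15*e1 - 13/3*e2 + 43/5*e3 + 41/6*e4 + 37*e5 - 43*e6 + 1/15*e123 - 49/30*e124 - 11*e125 + 25/3*e126 + 251/75*e134 + 112/5*e135 - 86/5*e136 + 17/5*e145 + 46/15*e146 + 38*e156
(-3*e2) R2 = 13*e1 + 1028/5*e2 + 1/5*e3 - 49/10*e4 - 33*e5 + 25*e6 + 129/5*e123 + 41/2*e124 + 111*e125 - 129*e126 - 251/25*e234 - 336/5*e235 + 258/5*e236 - 51/5*e245 - 46/5*e246 - 114*e256
(8*e3) R2 = 344/5*e1 + 8/15*e2 - 8224/15*e3 - 2008/75*e4 - 896/5*e5 + 688/5*e6 - 104/3*e123 - 164/3*e134 - 296*e135 + 344*e136 + 196/15*e234 + 88*e235 - 200/3*e236 + 136/5*e345 + 368/15*e346 + 304*e356
(-2*e4) R2 = -41/3*e1 + 49/15*e2 - 502/75*e3 + 2056/15*e4 + 34/5*e5 + 92/15*e6 + 26/3*e124 - 86/5*e134 + 74*e145 - 86*e146 - 2/15*e234 - 22*e245 + 50/3*e246 + 224/5*e345 - 172/5*e346 - 76*e456
(e5) R2 = 37*e1 - 11*e2 + 112/5*e3 + 17/5*e4 - 1028/15*e5 - 38*e6 - 13/3*e125 + 43/5*e135 + 41/6*e145 + 43*e156 + 1/15*e235 - 49/30*e245 - 25/3*e256 + 251/75*e345 + 86/5*e356 - 46/15*e456
(2/3*e6) R2 = -86/3*e1 + 50/9*e2 - 172/15*e3 + 92/45*e4 + 76/3*e5 - 2056/45*e6 - 26/9*e126 + 86/15*e136 + 41/9*e146 + 74/3*e156 + 2/45*e236 - 49/45*e246 - 22/3*e256 + 502/225*e346 + 224/15*e356 + 34/15*e456
Summing the partial products and collecting blades:
Answer: 119/15*e1 + 8983/45*e2 - 40142/75*e3 + 26476/225*e4 - 1058/5*e5 + 1892/45*e6 - 44/5*e123 + 413/15*e124 + 287/3*e125 - 1112/9*e126 - 1713/25*e134 - 265*e135 + 4988/15*e136 + 2527/30*e145 - 3527/45*e146 + 317/3*e156 + 217/75*e234 + 313/15*e235 - 676/45*e236 - 203/6*e245 + 287/45*e246 - 389/3*e256 + 5651/75*e345 - 1718/225*e346 + 5042/15*e356 - 384/5*e456


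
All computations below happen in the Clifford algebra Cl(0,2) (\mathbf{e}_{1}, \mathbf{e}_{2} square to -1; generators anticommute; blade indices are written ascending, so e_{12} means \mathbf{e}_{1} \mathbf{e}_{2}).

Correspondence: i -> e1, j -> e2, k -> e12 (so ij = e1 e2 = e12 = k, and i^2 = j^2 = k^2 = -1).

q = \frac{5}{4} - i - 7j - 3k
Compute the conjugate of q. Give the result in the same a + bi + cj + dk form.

In blades: q = \frac{5}{4} - e_{1} - 7 e_{2} - 3 e_{12}.
Conjugation here is Clifford conjugation: the scalar is fixed and the grade-1 and grade-2 blades all flip sign, giving \frac{5}{4} + e_{1} + 7 e_{2} + 3 e_{12}; translating back:
Answer: \frac{5}{4} + i + 7j + 3k


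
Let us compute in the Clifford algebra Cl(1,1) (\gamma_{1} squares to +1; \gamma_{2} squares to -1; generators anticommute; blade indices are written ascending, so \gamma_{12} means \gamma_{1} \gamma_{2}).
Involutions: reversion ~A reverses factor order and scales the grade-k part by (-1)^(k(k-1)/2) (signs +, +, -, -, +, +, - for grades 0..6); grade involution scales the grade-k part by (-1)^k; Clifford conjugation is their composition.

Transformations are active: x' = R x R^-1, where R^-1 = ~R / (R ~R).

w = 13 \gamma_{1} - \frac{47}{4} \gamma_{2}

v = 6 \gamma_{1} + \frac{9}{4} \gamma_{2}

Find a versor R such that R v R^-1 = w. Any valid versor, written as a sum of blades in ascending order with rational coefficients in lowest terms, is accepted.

Since q(v) = q(w) = \frac{495}{16}, the sum R = v + w = 19 \gamma_{1} - \frac{19}{2} \gamma_{2} does the job whenever invertible.
Answer: 19 \gamma_{1} - \frac{19}{2} \gamma_{2}


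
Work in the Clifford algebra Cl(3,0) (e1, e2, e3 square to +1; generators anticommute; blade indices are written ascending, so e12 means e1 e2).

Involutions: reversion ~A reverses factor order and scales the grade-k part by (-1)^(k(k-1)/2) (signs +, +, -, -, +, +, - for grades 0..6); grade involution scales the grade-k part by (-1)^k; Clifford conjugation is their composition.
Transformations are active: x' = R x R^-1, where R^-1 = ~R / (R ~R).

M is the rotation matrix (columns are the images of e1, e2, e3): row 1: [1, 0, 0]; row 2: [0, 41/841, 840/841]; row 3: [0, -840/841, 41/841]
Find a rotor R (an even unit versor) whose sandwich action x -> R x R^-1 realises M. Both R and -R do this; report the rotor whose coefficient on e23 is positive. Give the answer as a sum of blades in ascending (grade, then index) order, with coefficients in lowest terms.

Method: write R = a + b12*e12 + b13*e13 + b23*e23 with a^2 + b12^2 + b13^2 + b23^2 = 1 (so R^-1 = ~R). Expanding the columns R e_j ~R gives tr M = 4a^2 - 1 and, from the antisymmetric part, M21 - M12 = -4a*b12, M13 - M31 = 4a*b13, M32 - M23 = -4a*b23.
Here tr M = 923/841, so a^2 = (1 + tr M)/4 = 441/841 and a = ±21/29. Taking a = 21/29: M21 - M12 = 0, M13 - M31 = 0, M32 - M23 = -1680/841, giving b12 = 0, b13 = 0, b23 = 20/29, i.e. R = 21/29 + 20/29*e23.
Its e23 coefficient is already positive.
Answer: 21/29 + 20/29*e23. Sheet selection: the two-to-one cover makes ±R indistinguishable at the matrix level (trace 923/841), so uniqueness comes from the required sign on e23.


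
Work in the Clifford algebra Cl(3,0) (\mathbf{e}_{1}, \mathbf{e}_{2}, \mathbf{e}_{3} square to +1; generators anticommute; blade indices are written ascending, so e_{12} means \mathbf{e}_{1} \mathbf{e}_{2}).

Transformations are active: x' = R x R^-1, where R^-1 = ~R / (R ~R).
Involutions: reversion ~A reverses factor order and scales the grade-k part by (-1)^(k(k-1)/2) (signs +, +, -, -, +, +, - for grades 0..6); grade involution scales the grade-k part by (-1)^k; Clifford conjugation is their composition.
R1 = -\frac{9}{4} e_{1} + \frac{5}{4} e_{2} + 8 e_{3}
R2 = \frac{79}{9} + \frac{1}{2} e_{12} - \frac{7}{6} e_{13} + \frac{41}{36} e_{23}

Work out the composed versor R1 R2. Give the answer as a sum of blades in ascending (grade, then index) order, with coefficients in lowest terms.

Distribute over the terms of R1 (each basis-blade product reordered to ascending indices, repeated generators contracted through their squares):
(-\frac{9}{4} e_{1}) R2 = -\frac{79}{4} e_{1} - \frac{9}{8} e_{2} + \frac{21}{8} e_{3} - \frac{41}{16} e_{123}
(\frac{5}{4} e_{2}) R2 = -\frac{5}{8} e_{1} + \frac{395}{36} e_{2} + \frac{205}{144} e_{3} + \frac{35}{24} e_{123}
(8 e_{3}) R2 = \frac{28}{3} e_{1} - \frac{82}{9} e_{2} + \frac{632}{9} e_{3} + 4 e_{123}
Summing the partial products and collecting blades:
Answer: -\frac{265}{24} e_{1} + \frac{53}{72} e_{2} + \frac{3565}{48} e_{3} + \frac{139}{48} e_{123}


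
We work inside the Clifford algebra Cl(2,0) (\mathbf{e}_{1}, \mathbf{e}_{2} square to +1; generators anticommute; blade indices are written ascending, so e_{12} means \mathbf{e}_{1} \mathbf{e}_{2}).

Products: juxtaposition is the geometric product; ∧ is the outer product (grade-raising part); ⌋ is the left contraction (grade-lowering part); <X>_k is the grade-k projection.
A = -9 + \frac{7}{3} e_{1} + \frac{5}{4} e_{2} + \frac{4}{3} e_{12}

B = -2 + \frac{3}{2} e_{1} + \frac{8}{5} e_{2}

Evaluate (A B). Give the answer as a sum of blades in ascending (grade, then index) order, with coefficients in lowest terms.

step 1: \frac{47}{2} - \frac{481}{30} e_{1} - \frac{189}{10} e_{2} - \frac{97}{120} e_{12}
Answer: \frac{47}{2} - \frac{481}{30} e_{1} - \frac{189}{10} e_{2} - \frac{97}{120} e_{12}


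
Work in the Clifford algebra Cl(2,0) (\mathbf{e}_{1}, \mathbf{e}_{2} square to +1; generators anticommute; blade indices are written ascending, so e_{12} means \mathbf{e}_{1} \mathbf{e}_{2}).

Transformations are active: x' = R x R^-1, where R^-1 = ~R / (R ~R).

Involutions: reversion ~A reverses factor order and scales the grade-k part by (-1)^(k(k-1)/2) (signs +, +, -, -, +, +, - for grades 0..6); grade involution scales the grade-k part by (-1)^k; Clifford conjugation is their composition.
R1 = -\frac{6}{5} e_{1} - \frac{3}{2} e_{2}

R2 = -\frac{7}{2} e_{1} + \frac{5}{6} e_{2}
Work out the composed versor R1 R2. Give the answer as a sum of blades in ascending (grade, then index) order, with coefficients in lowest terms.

Distribute over the terms of R1 (each basis-blade product reordered to ascending indices, repeated generators contracted through their squares):
(-\frac{6}{5} e_{1}) R2 = \frac{21}{5} - e_{12}
(-\frac{3}{2} e_{2}) R2 = -\frac{5}{4} - \frac{21}{4} e_{12}
Summing the partial products and collecting blades:
Answer: \frac{59}{20} - \frac{25}{4} e_{12}


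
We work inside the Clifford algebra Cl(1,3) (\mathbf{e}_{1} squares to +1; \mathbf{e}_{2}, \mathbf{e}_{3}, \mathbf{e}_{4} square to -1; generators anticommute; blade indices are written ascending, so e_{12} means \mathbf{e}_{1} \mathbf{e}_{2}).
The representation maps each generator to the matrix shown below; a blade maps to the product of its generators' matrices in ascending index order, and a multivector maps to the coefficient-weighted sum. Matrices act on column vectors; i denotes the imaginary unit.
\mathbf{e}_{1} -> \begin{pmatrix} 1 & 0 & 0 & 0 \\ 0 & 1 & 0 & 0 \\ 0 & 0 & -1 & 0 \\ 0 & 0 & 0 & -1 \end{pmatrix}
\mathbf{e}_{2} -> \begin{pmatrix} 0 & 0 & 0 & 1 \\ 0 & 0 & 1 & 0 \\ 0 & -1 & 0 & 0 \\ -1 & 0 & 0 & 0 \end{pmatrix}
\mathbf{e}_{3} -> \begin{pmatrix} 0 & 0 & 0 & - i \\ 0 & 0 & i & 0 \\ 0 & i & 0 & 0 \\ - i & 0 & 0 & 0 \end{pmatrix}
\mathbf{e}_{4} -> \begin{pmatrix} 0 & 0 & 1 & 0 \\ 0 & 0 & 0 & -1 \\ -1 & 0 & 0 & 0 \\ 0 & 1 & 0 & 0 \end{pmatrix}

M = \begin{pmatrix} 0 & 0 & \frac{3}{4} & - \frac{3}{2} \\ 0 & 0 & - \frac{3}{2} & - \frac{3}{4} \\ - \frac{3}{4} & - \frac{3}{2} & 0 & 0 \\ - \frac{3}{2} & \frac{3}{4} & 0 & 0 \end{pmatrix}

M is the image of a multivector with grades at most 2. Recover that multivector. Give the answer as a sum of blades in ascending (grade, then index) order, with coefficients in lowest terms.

Method: the blade images are trace-orthogonal — tr(rho(e_A) rho(e_B)^-1) = 4 if A = B and 0 otherwise — and rho(e_A)^-1 = (e_A)^2 * rho(e_A) with (e_A)^2 = +1 or -1, so the coefficient of e_A in the preimage is (e_A)^2 * tr(M rho(e_A))/4.
Nonzero projections over blades of grade <= 2: e_{4}: (e_{4})^2 = -1, tr(M rho(e_{4})) = -3, coefficient \frac{3}{4}; e_{12}: (e_{12})^2 = +1, tr(M rho(e_{12})) = -6, coefficient -\frac{3}{2}. Every other blade of grade <= 2 projects to 0.
Answer: \frac{3}{4} e_{4} - \frac{3}{2} e_{12}


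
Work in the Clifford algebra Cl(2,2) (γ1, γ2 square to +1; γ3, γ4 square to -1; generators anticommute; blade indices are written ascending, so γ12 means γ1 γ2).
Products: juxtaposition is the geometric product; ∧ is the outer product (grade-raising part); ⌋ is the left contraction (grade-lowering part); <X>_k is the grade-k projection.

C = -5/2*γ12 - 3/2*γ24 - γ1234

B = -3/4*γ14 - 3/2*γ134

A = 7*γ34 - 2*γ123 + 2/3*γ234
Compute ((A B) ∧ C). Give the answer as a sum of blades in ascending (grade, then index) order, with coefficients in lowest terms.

step 1: 21/2*γ1 - γ12 + 21/4*γ13 - 3*γ24 - 1/2*γ123 + 3/2*γ234
step 2: -63/4*γ124 + 63/8*γ1234
Answer: -63/4*γ124 + 63/8*γ1234


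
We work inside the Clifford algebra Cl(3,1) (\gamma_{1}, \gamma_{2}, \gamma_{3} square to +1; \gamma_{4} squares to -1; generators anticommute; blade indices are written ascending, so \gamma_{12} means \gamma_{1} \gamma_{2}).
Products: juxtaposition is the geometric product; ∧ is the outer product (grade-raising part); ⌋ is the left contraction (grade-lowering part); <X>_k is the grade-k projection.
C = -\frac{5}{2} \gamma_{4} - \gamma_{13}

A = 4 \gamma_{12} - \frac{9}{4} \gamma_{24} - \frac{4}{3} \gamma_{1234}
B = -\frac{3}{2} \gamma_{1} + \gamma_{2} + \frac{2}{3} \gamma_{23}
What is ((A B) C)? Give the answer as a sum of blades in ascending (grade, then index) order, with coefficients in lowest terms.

step 1: 4 \gamma_{1} + 6 \gamma_{2} + \frac{9}{4} \gamma_{4} + \frac{8}{3} \gamma_{13} + \frac{8}{9} \gamma_{14} - \frac{3}{2} \gamma_{34} + \frac{27}{8} \gamma_{124} - \frac{4}{3} \gamma_{134} - 2 \gamma_{234}
step 2: \frac{199}{24} + \frac{20}{9} \gamma_{1} - \frac{31}{4} \gamma_{3} - \frac{4}{3} \gamma_{4} + \frac{135}{16} \gamma_{12} - \frac{10}{3} \gamma_{13} - \frac{23}{2} \gamma_{14} - 5 \gamma_{23} - 15 \gamma_{24} - \frac{8}{9} \gamma_{34} + 6 \gamma_{123} + 2 \gamma_{124} - \frac{107}{12} \gamma_{134} + \frac{27}{8} \gamma_{234}
Answer: \frac{199}{24} + \frac{20}{9} \gamma_{1} - \frac{31}{4} \gamma_{3} - \frac{4}{3} \gamma_{4} + \frac{135}{16} \gamma_{12} - \frac{10}{3} \gamma_{13} - \frac{23}{2} \gamma_{14} - 5 \gamma_{23} - 15 \gamma_{24} - \frac{8}{9} \gamma_{34} + 6 \gamma_{123} + 2 \gamma_{124} - \frac{107}{12} \gamma_{134} + \frac{27}{8} \gamma_{234}


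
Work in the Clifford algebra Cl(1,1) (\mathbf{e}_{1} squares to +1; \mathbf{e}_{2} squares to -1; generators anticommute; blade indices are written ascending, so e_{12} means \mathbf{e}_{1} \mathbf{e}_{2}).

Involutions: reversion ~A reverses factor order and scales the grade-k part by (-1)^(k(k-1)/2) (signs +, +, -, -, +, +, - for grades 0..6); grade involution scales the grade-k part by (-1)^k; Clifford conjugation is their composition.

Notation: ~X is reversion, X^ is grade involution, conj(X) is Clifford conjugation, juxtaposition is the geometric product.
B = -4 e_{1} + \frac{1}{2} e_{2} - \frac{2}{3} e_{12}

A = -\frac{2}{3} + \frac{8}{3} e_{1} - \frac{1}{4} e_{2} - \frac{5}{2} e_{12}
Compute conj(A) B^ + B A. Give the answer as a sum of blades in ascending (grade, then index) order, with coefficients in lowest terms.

first term: -\frac{293}{24} - \frac{19}{12} e_{1} - \frac{71}{9} e_{2} + \frac{7}{9} e_{12}
second term: -\frac{71}{8} + \frac{5}{4} e_{1} + \frac{103}{9} e_{2} + \frac{1}{9} e_{12}
Answer: -\frac{253}{12} - \frac{1}{3} e_{1} + \frac{32}{9} e_{2} + \frac{8}{9} e_{12}
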